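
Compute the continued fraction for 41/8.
[5; 8]

Euclidean algorithm steps:
41 = 5 × 8 + 1
8 = 8 × 1 + 0
Continued fraction: [5; 8]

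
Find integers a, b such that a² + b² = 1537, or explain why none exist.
4² + 39² (a=4, b=39)

Factorization: 1537 = 29 × 53
By Fermat: n is sum of two squares iff every prime p ≡ 3 (mod 4) appears to even power.
All primes ≡ 3 (mod 4) appear to even power.
Search a = 0, 1, 2, … for 1537 - a² a perfect square: first hit at a = 4: 1537 - 16 = 1521 = 39².
1537 = 4² + 39² = 16 + 1521 ✓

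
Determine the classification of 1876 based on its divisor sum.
abundant

Proper divisors of 1876: sum = 1 + 2 + 4 + 7 + 14 + 28 + 67 + 134 + 268 + 469 + 938 = 1932
Since 1932 > 1876, 1876 is abundant.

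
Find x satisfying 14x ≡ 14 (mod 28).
x ≡ 1 (mod 2)

gcd(14, 28) = 14, which divides 14, so solutions exist.
Divide through by 14: x ≡ 1 (mod 2).
The coefficient of x is now 1, so x ≡ 1 (mod 2).
Check: 14 × 1 = 14 ≡ 14 (mod 28).
x ≡ 1 (mod 2), giving 14 solutions mod 28.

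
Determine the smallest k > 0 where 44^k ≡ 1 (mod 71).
70

71 is prime, so ord(44) divides φ(71) = 70.
Divisors of 70: 1, 2, 5, 7, 10, 14, 35, 70.
Repeated squaring: 44^1 ≡ 44, 44^2 ≡ 19, 44^4 ≡ 6, 44^8 ≡ 36, 44^16 ≡ 18, 44^32 ≡ 40, 44^64 ≡ 38 (mod 71).
Test 44^d mod 71 for each divisor d in increasing order:
44^1 ≡ 44
44^2 ≡ 19
44^5 = 44^4·44^1 ≡ 51
44^7 = 44^4·44^2·44^1 ≡ 46
44^10 = 44^8·44^2 ≡ 45
44^14 = 44^8·44^4·44^2 ≡ 57
44^35 = 44^32·44^2·44^1 ≡ 70
44^70 = 44^64·44^4·44^2 ≡ 1  ← first divisor giving 1
The order is 70.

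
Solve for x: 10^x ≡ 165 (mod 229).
48

Baby-step giant-step with step n = ⌈√229⌉ = 16.
Baby steps 10^j mod 229 (j:value) for j=0..15: 0:1, 1:10, 2:100, 3:84, 4:153, 5:156, 6:186, 7:28, 8:51, 9:52, 10:62, 11:162, 12:17, 13:170, 14:97, 15:54.
Giant-step multiplier: 10^(-16) ≡ 10^(228-16) = 10^212 ≡ 81 (mod 229).
Giant steps γ_i = 165·81^i mod 229: γ_0=165, γ_1=83, γ_2=82, γ_3=1 (in table at j=0).
x = i·n + j = 3·16 + 0 = 48.
Check: 10^48 ≡ 165 (mod 229).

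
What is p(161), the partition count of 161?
118159068427

p(n) counts ways to write n as a sum of positive integers (order ignored).
Euler's pentagonal recurrence: p(k) = p(k-1) + p(k-2) - p(k-5) - p(k-7) + p(k-12) + p(k-15) - ... (offsets j(3j∓1)/2, signs ++--, p(0)=1, p(<0)=0).
DP table for k = 0..160: p(0)=1, p(1)=1, p(2)=2, p(3)=3, p(4)=5, p(5)=7, p(6)=11, p(7)=15, p(8)=22, p(9)=30, p(10)=42, p(11)=56, p(12)=77, p(13)=101, p(14)=135, p(15)=176, p(16)=231, p(17)=297, p(18)=385, p(19)=490, p(20)=627, p(21)=792, p(22)=1002, p(23)=1255, p(24)=1575, p(25)=1958, p(26)=2436, p(27)=3010, p(28)=3718, p(29)=4565, p(30)=5604, p(31)=6842, p(32)=8349, p(33)=10143, p(34)=12310, p(35)=14883, p(36)=17977, p(37)=21637, p(38)=26015, p(39)=31185, p(40)=37338, p(41)=44583, p(42)=53174, p(43)=63261, p(44)=75175, p(45)=89134, p(46)=105558, p(47)=124754, p(48)=147273, p(49)=173525, p(50)=204226, p(51)=239943, p(52)=281589, p(53)=329931, p(54)=386155, p(55)=451276, p(56)=526823, p(57)=614154, p(58)=715220, p(59)=831820, p(60)=966467, p(61)=1121505, p(62)=1300156, p(63)=1505499, p(64)=1741630, p(65)=2012558, p(66)=2323520, p(67)=2679689, p(68)=3087735, p(69)=3554345, p(70)=4087968, p(71)=4697205, p(72)=5392783, p(73)=6185689, p(74)=7089500, p(75)=8118264, p(76)=9289091, p(77)=10619863, p(78)=12132164, p(79)=13848650, p(80)=15796476, p(81)=18004327, p(82)=20506255, p(83)=23338469, p(84)=26543660, p(85)=30167357, p(86)=34262962, p(87)=38887673, p(88)=44108109, p(89)=49995925, p(90)=56634173, p(91)=64112359, p(92)=72533807, p(93)=82010177, p(94)=92669720, p(95)=104651419, p(96)=118114304, p(97)=133230930, p(98)=150198136, p(99)=169229875, p(100)=190569292, p(101)=214481126, p(102)=241265379, p(103)=271248950, p(104)=304801365, p(105)=342325709, p(106)=384276336, p(107)=431149389, p(108)=483502844, p(109)=541946240, p(110)=607163746, p(111)=679903203, p(112)=761002156, p(113)=851376628, p(114)=952050665, p(115)=1064144451, p(116)=1188908248, p(117)=1327710076, p(118)=1482074143, p(119)=1653668665, p(120)=1844349560, p(121)=2056148051, p(122)=2291320912, p(123)=2552338241, p(124)=2841940500, p(125)=3163127352, p(126)=3519222692, p(127)=3913864295, p(128)=4351078600, p(129)=4835271870, p(130)=5371315400, p(131)=5964539504, p(132)=6620830889, p(133)=7346629512, p(134)=8149040695, p(135)=9035836076, p(136)=10015581680, p(137)=11097645016, p(138)=12292341831, p(139)=13610949895, p(140)=15065878135, p(141)=16670689208, p(142)=18440293320, p(143)=20390982757, p(144)=22540654445, p(145)=24908858009, p(146)=27517052599, p(147)=30388671978, p(148)=33549419497, p(149)=37027355200, p(150)=40853235313, p(151)=45060624582, p(152)=49686288421, p(153)=54770336324, p(154)=60356673280, p(155)=66493182097, p(156)=73232243759, p(157)=80630964769, p(158)=88751778802, p(159)=97662728555, p(160)=107438159466.
Final step: p(161) = p(160) + p(159) - p(156) - p(154) + p(149) + p(146) - p(139) - p(135) + p(126) + p(121) - p(110) - p(104) + p(91) + p(84) - p(69) - p(61) + p(44) + p(35) - p(16) - p(6)
= 107438159466 + 97662728555 - 73232243759 - 60356673280 + 37027355200 + 27517052599 - 13610949895 - 9035836076 + 3519222692 + 2056148051 - 607163746 - 304801365 + 64112359 + 26543660 - 3554345 - 1121505 + 75175 + 14883 - 231 - 11
= 118159068427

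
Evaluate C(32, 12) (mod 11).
9

Using Lucas' theorem:
Write n=32 and k=12 in base 11:
n in base 11: [2, 10]
k in base 11: [1, 1]
C(32,12) mod 11 = ∏ C(n_i, k_i) mod 11
Digit binomials (mod 11): C(2,1) = 2; C(10,1) = 10
Product: 2 × 10 = 20 ≡ 9 (mod 11)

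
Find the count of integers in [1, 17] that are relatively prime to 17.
16

17 = 17
φ(n) = n × ∏(1 - 1/p) for each prime p dividing n
φ(17) = 17 × (1 - 1/17) = 16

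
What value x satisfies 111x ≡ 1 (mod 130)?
41

gcd(111, 130) = 1, so the inverse exists.
Extended Euclidean algorithm on (130, 111):
130 = 1 × 111 + 19  ⟹  19 = (1)·130 + (-1)·111
111 = 5 × 19 + 16  ⟹  16 = (-5)·130 + (6)·111
19 = 1 × 16 + 3  ⟹  3 = (6)·130 + (-7)·111
16 = 5 × 3 + 1  ⟹  1 = (-35)·130 + (41)·111
So (41)·111 ≡ 1 (mod 130), i.e. 111^(-1) ≡ 41 (mod 130).
Check: 111 × 41 = 4551 ≡ 1 (mod 130)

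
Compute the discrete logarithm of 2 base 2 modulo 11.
1

Baby-step giant-step with step n = ⌈√11⌉ = 4.
Baby steps 2^j mod 11 (j:value) for j=0..3: 0:1, 1:2, 2:4, 3:8.
h = 2 is already in the table at j=1, so x = 1.
Check: 2^1 ≡ 2 (mod 11).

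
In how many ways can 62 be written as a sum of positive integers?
1300156

p(n) counts ways to write n as a sum of positive integers (order ignored).
Euler's pentagonal recurrence: p(k) = p(k-1) + p(k-2) - p(k-5) - p(k-7) + p(k-12) + p(k-15) - ... (offsets j(3j∓1)/2, signs ++--, p(0)=1, p(<0)=0).
DP table for k = 0..61: p(0)=1, p(1)=1, p(2)=2, p(3)=3, p(4)=5, p(5)=7, p(6)=11, p(7)=15, p(8)=22, p(9)=30, p(10)=42, p(11)=56, p(12)=77, p(13)=101, p(14)=135, p(15)=176, p(16)=231, p(17)=297, p(18)=385, p(19)=490, p(20)=627, p(21)=792, p(22)=1002, p(23)=1255, p(24)=1575, p(25)=1958, p(26)=2436, p(27)=3010, p(28)=3718, p(29)=4565, p(30)=5604, p(31)=6842, p(32)=8349, p(33)=10143, p(34)=12310, p(35)=14883, p(36)=17977, p(37)=21637, p(38)=26015, p(39)=31185, p(40)=37338, p(41)=44583, p(42)=53174, p(43)=63261, p(44)=75175, p(45)=89134, p(46)=105558, p(47)=124754, p(48)=147273, p(49)=173525, p(50)=204226, p(51)=239943, p(52)=281589, p(53)=329931, p(54)=386155, p(55)=451276, p(56)=526823, p(57)=614154, p(58)=715220, p(59)=831820, p(60)=966467, p(61)=1121505.
Final step: p(62) = p(61) + p(60) - p(57) - p(55) + p(50) + p(47) - p(40) - p(36) + p(27) + p(22) - p(11) - p(5)
= 1121505 + 966467 - 614154 - 451276 + 204226 + 124754 - 37338 - 17977 + 3010 + 1002 - 56 - 7
= 1300156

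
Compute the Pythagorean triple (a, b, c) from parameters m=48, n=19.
(1943, 1824, 2665)

Euclid's formula: a = m² - n², b = 2mn, c = m² + n²
m = 48, n = 19
a = 48² - 19² = 2304 - 361 = 1943
b = 2 × 48 × 19 = 1824
c = 48² + 19² = 2304 + 361 = 2665
Verification: 1943² + 1824² = 3775249 + 3326976 = 7102225 = 2665² ✓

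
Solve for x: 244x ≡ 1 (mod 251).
215

gcd(244, 251) = 1, so the inverse exists.
Extended Euclidean algorithm on (251, 244):
251 = 1 × 244 + 7  ⟹  7 = (1)·251 + (-1)·244
244 = 34 × 7 + 6  ⟹  6 = (-34)·251 + (35)·244
7 = 1 × 6 + 1  ⟹  1 = (35)·251 + (-36)·244
So (-36)·244 ≡ 1 (mod 251), i.e. 244^(-1) ≡ -36 ≡ 215 (mod 251).
Check: 244 × 215 = 52460 ≡ 1 (mod 251)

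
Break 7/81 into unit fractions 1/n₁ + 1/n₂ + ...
1/12 + 1/324

Greedy algorithm:
7/81: ceiling(81/7) = 12, use 1/12
1/324: ceiling(324/1) = 324, use 1/324
Result: 7/81 = 1/12 + 1/324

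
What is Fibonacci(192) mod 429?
309

Matrix identity: Q^n = [[F_(n+1), F_n], [F_n, F_(n-1)]] with Q = [[1,1],[1,0]].
n = 192 = 11000000₂. Square-and-multiply, entries mod 429:
Q^1 = [[1,1],[1,0]]
Q^3 = (Q^1)²·Q = [[3,2],[2,1]]
Q^6 = (Q^3)² = [[13,8],[8,5]]
Q^12 = (Q^6)² = [[233,144],[144,89]]
Q^24 = (Q^12)² = [[379,36],[36,343]]
Q^48 = (Q^24)² = [[364,252],[252,112]]
Q^96 = (Q^48)² = [[376,261],[261,115]]
Q^192 = (Q^96)² = [[145,309],[309,265]]
F_192 mod 429 = Q^192[0][1] = 309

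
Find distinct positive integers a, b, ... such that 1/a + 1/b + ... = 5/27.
1/6 + 1/54

Greedy algorithm:
5/27: ceiling(27/5) = 6, use 1/6
1/54: ceiling(54/1) = 54, use 1/54
Result: 5/27 = 1/6 + 1/54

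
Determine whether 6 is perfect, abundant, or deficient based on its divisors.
perfect

Proper divisors of 6: sum = 1 + 2 + 3 = 6
Since 6 = 6, 6 is perfect.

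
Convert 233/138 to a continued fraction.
[1; 1, 2, 4, 1, 3, 2]

Euclidean algorithm steps:
233 = 1 × 138 + 95
138 = 1 × 95 + 43
95 = 2 × 43 + 9
43 = 4 × 9 + 7
9 = 1 × 7 + 2
7 = 3 × 2 + 1
2 = 2 × 1 + 0
Continued fraction: [1; 1, 2, 4, 1, 3, 2]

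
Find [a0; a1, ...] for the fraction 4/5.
[0; 1, 4]

Euclidean algorithm steps:
4 = 0 × 5 + 4
5 = 1 × 4 + 1
4 = 4 × 1 + 0
Continued fraction: [0; 1, 4]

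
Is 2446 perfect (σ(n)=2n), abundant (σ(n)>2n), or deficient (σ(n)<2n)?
deficient

Proper divisors of 2446: sum = 1 + 2 + 1223 = 1226
Since 1226 < 2446, 2446 is deficient.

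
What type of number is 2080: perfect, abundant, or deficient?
abundant

Proper divisors of 2080: sum = 1 + 2 + 4 + 5 + 8 + 10 + 13 + 16 + ... + 260 + 416 + 520 + 1040 (23 divisors) = 3212
Since 3212 > 2080, 2080 is abundant.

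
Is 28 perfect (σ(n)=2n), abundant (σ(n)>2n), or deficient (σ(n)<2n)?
perfect

Proper divisors of 28: sum = 1 + 2 + 4 + 7 + 14 = 28
Since 28 = 28, 28 is perfect.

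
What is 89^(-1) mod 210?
59

gcd(89, 210) = 1, so the inverse exists.
Extended Euclidean algorithm on (210, 89):
210 = 2 × 89 + 32  ⟹  32 = (1)·210 + (-2)·89
89 = 2 × 32 + 25  ⟹  25 = (-2)·210 + (5)·89
32 = 1 × 25 + 7  ⟹  7 = (3)·210 + (-7)·89
25 = 3 × 7 + 4  ⟹  4 = (-11)·210 + (26)·89
7 = 1 × 4 + 3  ⟹  3 = (14)·210 + (-33)·89
4 = 1 × 3 + 1  ⟹  1 = (-25)·210 + (59)·89
So (59)·89 ≡ 1 (mod 210), i.e. 89^(-1) ≡ 59 (mod 210).
Check: 89 × 59 = 5251 ≡ 1 (mod 210)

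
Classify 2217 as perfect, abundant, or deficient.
deficient

Proper divisors of 2217: sum = 1 + 3 + 739 = 743
Since 743 < 2217, 2217 is deficient.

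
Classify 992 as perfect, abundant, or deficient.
abundant

Proper divisors of 992: sum = 1 + 2 + 4 + 8 + 16 + 31 + 32 + 62 + 124 + 248 + 496 = 1024
Since 1024 > 992, 992 is abundant.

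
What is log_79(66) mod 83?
69

Baby-step giant-step with step n = ⌈√83⌉ = 10.
Baby steps 79^j mod 83 (j:value) for j=0..9: 0:1, 1:79, 2:16, 3:19, 4:7, 5:55, 6:29, 7:50, 8:49, 9:53.
Giant-step multiplier: 79^(-10) ≡ 79^(82-10) = 79^72 ≡ 9 (mod 83).
Giant steps γ_i = 66·9^i mod 83: γ_0=66, γ_1=13, γ_2=34, γ_3=57, γ_4=15, γ_5=52, γ_6=53 (in table at j=9).
x = i·n + j = 6·10 + 9 = 69.
Check: 79^69 ≡ 66 (mod 83).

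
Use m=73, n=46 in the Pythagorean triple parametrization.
(3213, 6716, 7445)

Euclid's formula: a = m² - n², b = 2mn, c = m² + n²
m = 73, n = 46
a = 73² - 46² = 5329 - 2116 = 3213
b = 2 × 73 × 46 = 6716
c = 73² + 46² = 5329 + 2116 = 7445
Verification: 3213² + 6716² = 10323369 + 45104656 = 55428025 = 7445² ✓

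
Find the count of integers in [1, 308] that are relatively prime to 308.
120

308 = 2^2 × 7 × 11
φ(n) = n × ∏(1 - 1/p) for each prime p dividing n
φ(308) = 308 × (1 - 1/2) × (1 - 1/7) × (1 - 1/11) = 120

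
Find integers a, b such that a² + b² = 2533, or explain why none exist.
18² + 47² (a=18, b=47)

Factorization: 2533 = 17 × 149
By Fermat: n is sum of two squares iff every prime p ≡ 3 (mod 4) appears to even power.
All primes ≡ 3 (mod 4) appear to even power.
Search a = 0, 1, 2, … for 2533 - a² a perfect square: first hit at a = 18: 2533 - 324 = 2209 = 47².
2533 = 18² + 47² = 324 + 2209 ✓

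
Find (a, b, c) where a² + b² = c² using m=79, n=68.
(1617, 10744, 10865)

Euclid's formula: a = m² - n², b = 2mn, c = m² + n²
m = 79, n = 68
a = 79² - 68² = 6241 - 4624 = 1617
b = 2 × 79 × 68 = 10744
c = 79² + 68² = 6241 + 4624 = 10865
Verification: 1617² + 10744² = 2614689 + 115433536 = 118048225 = 10865² ✓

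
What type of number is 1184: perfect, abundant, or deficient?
abundant

Proper divisors of 1184: sum = 1 + 2 + 4 + 8 + 16 + 32 + 37 + 74 + 148 + 296 + 592 = 1210
Since 1210 > 1184, 1184 is abundant.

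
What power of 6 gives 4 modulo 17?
4

Baby-step giant-step with step n = ⌈√17⌉ = 5.
Baby steps 6^j mod 17 (j:value) for j=0..4: 0:1, 1:6, 2:2, 3:12, 4:4.
h = 4 is already in the table at j=4, so x = 4.
Check: 6^4 ≡ 4 (mod 17).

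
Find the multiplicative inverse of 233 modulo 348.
233

gcd(233, 348) = 1, so the inverse exists.
Extended Euclidean algorithm on (348, 233):
348 = 1 × 233 + 115  ⟹  115 = (1)·348 + (-1)·233
233 = 2 × 115 + 3  ⟹  3 = (-2)·348 + (3)·233
115 = 38 × 3 + 1  ⟹  1 = (77)·348 + (-115)·233
So (-115)·233 ≡ 1 (mod 348), i.e. 233^(-1) ≡ -115 ≡ 233 (mod 348).
Check: 233 × 233 = 54289 ≡ 1 (mod 348)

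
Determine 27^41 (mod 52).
27

Repeated squaring. Binary of 41 = 101001.
27^1 ≡ 27 (mod 52); 27^2 ≡ 1 (mod 52); 27^4 ≡ 1 (mod 52); 27^8 ≡ 1 (mod 52); 27^16 ≡ 1 (mod 52); 27^32 ≡ 1 (mod 52)
27^41 = 27^1 × 27^8 × 27^32 ≡ 27 (mod 52)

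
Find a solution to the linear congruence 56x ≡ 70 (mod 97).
x ≡ 74 (mod 97)

gcd(56, 97) = 1, which divides 70, so solutions exist.
Find 56^(-1) mod 97 by the extended Euclidean algorithm:
97 = 1 × 56 + 41  ⟹  41 = (1)·97 + (-1)·56
56 = 1 × 41 + 15  ⟹  15 = (-1)·97 + (2)·56
41 = 2 × 15 + 11  ⟹  11 = (3)·97 + (-5)·56
15 = 1 × 11 + 4  ⟹  4 = (-4)·97 + (7)·56
11 = 2 × 4 + 3  ⟹  3 = (11)·97 + (-19)·56
4 = 1 × 3 + 1  ⟹  1 = (-15)·97 + (26)·56
So (26)·56 ≡ 1 (mod 97), i.e. 56^(-1) ≡ 26 (mod 97).
x ≡ 26 × 70 = 1820 ≡ 74 (mod 97).
Check: 56 × 74 = 4144 ≡ 70 (mod 97).
Unique solution: x ≡ 74 (mod 97)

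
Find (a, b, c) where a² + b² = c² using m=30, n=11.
(779, 660, 1021)

Euclid's formula: a = m² - n², b = 2mn, c = m² + n²
m = 30, n = 11
a = 30² - 11² = 900 - 121 = 779
b = 2 × 30 × 11 = 660
c = 30² + 11² = 900 + 121 = 1021
Verification: 779² + 660² = 606841 + 435600 = 1042441 = 1021² ✓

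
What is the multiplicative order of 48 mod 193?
48

193 is prime, so ord(48) divides φ(193) = 192.
Divisors of 192: 1, 2, 3, 4, 6, 8, 12, 16, 24, 32, 48, 64, 96, 192.
Repeated squaring: 48^1 ≡ 48, 48^2 ≡ 181, 48^4 ≡ 144, 48^8 ≡ 85, 48^16 ≡ 84, 48^32 ≡ 108, 48^64 ≡ 84, 48^128 ≡ 108 (mod 193).
Test 48^d mod 193 for each divisor d in increasing order:
48^1 ≡ 48
48^2 ≡ 181
48^3 = 48^2·48^1 ≡ 3
48^4 ≡ 144
48^6 = 48^4·48^2 ≡ 9
48^8 ≡ 85
48^12 = 48^8·48^4 ≡ 81
48^16 ≡ 84
48^24 = 48^16·48^8 ≡ 192
48^32 ≡ 108
48^48 = 48^32·48^16 ≡ 1  ← first divisor giving 1
The order is 48.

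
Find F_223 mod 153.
13

Matrix identity: Q^n = [[F_(n+1), F_n], [F_n, F_(n-1)]] with Q = [[1,1],[1,0]].
n = 223 = 11011111₂. Square-and-multiply, entries mod 153:
Q^1 = [[1,1],[1,0]]
Q^3 = (Q^1)²·Q = [[3,2],[2,1]]
Q^6 = (Q^3)² = [[13,8],[8,5]]
Q^13 = (Q^6)²·Q = [[71,80],[80,144]]
Q^27 = (Q^13)²·Q = [[30,119],[119,64]]
Q^55 = (Q^27)²·Q = [[84,67],[67,17]]
Q^111 = (Q^55)²·Q = [[105,70],[70,35]]
Q^223 = (Q^111)²·Q = [[21,13],[13,8]]
F_223 mod 153 = Q^223[0][1] = 13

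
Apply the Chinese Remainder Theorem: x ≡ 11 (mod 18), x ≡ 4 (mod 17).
191

Using Chinese Remainder Theorem:
M = 18 × 17 = 306
M1 = 17, M2 = 18
y1 = 17^(-1) mod 18 = 17
y2 = 18^(-1) mod 17 = 1
x = (11×17×17 + 4×18×1) mod 306 = 191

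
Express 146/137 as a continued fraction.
[1; 15, 4, 2]

Euclidean algorithm steps:
146 = 1 × 137 + 9
137 = 15 × 9 + 2
9 = 4 × 2 + 1
2 = 2 × 1 + 0
Continued fraction: [1; 15, 4, 2]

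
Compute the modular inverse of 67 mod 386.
121

gcd(67, 386) = 1, so the inverse exists.
Extended Euclidean algorithm on (386, 67):
386 = 5 × 67 + 51  ⟹  51 = (1)·386 + (-5)·67
67 = 1 × 51 + 16  ⟹  16 = (-1)·386 + (6)·67
51 = 3 × 16 + 3  ⟹  3 = (4)·386 + (-23)·67
16 = 5 × 3 + 1  ⟹  1 = (-21)·386 + (121)·67
So (121)·67 ≡ 1 (mod 386), i.e. 67^(-1) ≡ 121 (mod 386).
Check: 67 × 121 = 8107 ≡ 1 (mod 386)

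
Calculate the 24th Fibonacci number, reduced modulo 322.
0

Matrix identity: Q^n = [[F_(n+1), F_n], [F_n, F_(n-1)]] with Q = [[1,1],[1,0]].
n = 24 = 11000₂. Square-and-multiply, entries mod 322:
Q^1 = [[1,1],[1,0]]
Q^3 = (Q^1)²·Q = [[3,2],[2,1]]
Q^6 = (Q^3)² = [[13,8],[8,5]]
Q^12 = (Q^6)² = [[233,144],[144,89]]
Q^24 = (Q^12)² = [[321,0],[0,321]]
F_24 mod 322 = Q^24[0][1] = 0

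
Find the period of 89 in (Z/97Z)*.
16

97 is prime, so ord(89) divides φ(97) = 96.
Divisors of 96: 1, 2, 3, 4, 6, 8, 12, 16, 24, 32, 48, 96.
Repeated squaring: 89^1 ≡ 89, 89^2 ≡ 64, 89^4 ≡ 22, 89^8 ≡ 96, 89^16 ≡ 1, 89^32 ≡ 1, 89^64 ≡ 1 (mod 97).
Test 89^d mod 97 for each divisor d in increasing order:
89^1 ≡ 89
89^2 ≡ 64
89^3 = 89^2·89^1 ≡ 70
89^4 ≡ 22
89^6 = 89^4·89^2 ≡ 50
89^8 ≡ 96
89^12 = 89^8·89^4 ≡ 75
89^16 ≡ 1  ← first divisor giving 1
The order is 16.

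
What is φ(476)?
192

476 = 2^2 × 7 × 17
φ(n) = n × ∏(1 - 1/p) for each prime p dividing n
φ(476) = 476 × (1 - 1/2) × (1 - 1/7) × (1 - 1/17) = 192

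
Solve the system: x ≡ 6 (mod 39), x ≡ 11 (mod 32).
747

Using Chinese Remainder Theorem:
M = 39 × 32 = 1248
M1 = 32, M2 = 39
y1 = 32^(-1) mod 39 = 11
y2 = 39^(-1) mod 32 = 23
x = (6×32×11 + 11×39×23) mod 1248 = 747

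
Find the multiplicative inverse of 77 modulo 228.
77

gcd(77, 228) = 1, so the inverse exists.
Extended Euclidean algorithm on (228, 77):
228 = 2 × 77 + 74  ⟹  74 = (1)·228 + (-2)·77
77 = 1 × 74 + 3  ⟹  3 = (-1)·228 + (3)·77
74 = 24 × 3 + 2  ⟹  2 = (25)·228 + (-74)·77
3 = 1 × 2 + 1  ⟹  1 = (-26)·228 + (77)·77
So (77)·77 ≡ 1 (mod 228), i.e. 77^(-1) ≡ 77 (mod 228).
Check: 77 × 77 = 5929 ≡ 1 (mod 228)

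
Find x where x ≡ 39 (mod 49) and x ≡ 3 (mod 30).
333

Using Chinese Remainder Theorem:
M = 49 × 30 = 1470
M1 = 30, M2 = 49
y1 = 30^(-1) mod 49 = 18
y2 = 49^(-1) mod 30 = 19
x = (39×30×18 + 3×49×19) mod 1470 = 333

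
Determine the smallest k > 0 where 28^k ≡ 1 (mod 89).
88

89 is prime, so ord(28) divides φ(89) = 88.
Divisors of 88: 1, 2, 4, 8, 11, 22, 44, 88.
Repeated squaring: 28^1 ≡ 28, 28^2 ≡ 72, 28^4 ≡ 22, 28^8 ≡ 39, 28^16 ≡ 8, 28^32 ≡ 64, 28^64 ≡ 2 (mod 89).
Test 28^d mod 89 for each divisor d in increasing order:
28^1 ≡ 28
28^2 ≡ 72
28^4 ≡ 22
28^8 ≡ 39
28^11 = 28^8·28^2·28^1 ≡ 37
28^22 = 28^16·28^4·28^2 ≡ 34
28^44 = 28^32·28^8·28^4 ≡ 88
28^88 = 28^64·28^16·28^8 ≡ 1  ← first divisor giving 1
The order is 88.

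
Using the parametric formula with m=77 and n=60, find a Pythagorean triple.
(2329, 9240, 9529)

Euclid's formula: a = m² - n², b = 2mn, c = m² + n²
m = 77, n = 60
a = 77² - 60² = 5929 - 3600 = 2329
b = 2 × 77 × 60 = 9240
c = 77² + 60² = 5929 + 3600 = 9529
Verification: 2329² + 9240² = 5424241 + 85377600 = 90801841 = 9529² ✓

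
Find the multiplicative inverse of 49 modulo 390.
199

gcd(49, 390) = 1, so the inverse exists.
Extended Euclidean algorithm on (390, 49):
390 = 7 × 49 + 47  ⟹  47 = (1)·390 + (-7)·49
49 = 1 × 47 + 2  ⟹  2 = (-1)·390 + (8)·49
47 = 23 × 2 + 1  ⟹  1 = (24)·390 + (-191)·49
So (-191)·49 ≡ 1 (mod 390), i.e. 49^(-1) ≡ -191 ≡ 199 (mod 390).
Check: 49 × 199 = 9751 ≡ 1 (mod 390)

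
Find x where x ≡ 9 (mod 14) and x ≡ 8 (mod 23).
261

Using Chinese Remainder Theorem:
M = 14 × 23 = 322
M1 = 23, M2 = 14
y1 = 23^(-1) mod 14 = 11
y2 = 14^(-1) mod 23 = 5
x = (9×23×11 + 8×14×5) mod 322 = 261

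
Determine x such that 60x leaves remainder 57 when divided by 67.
x ≡ 11 (mod 67)

gcd(60, 67) = 1, which divides 57, so solutions exist.
Find 60^(-1) mod 67 by the extended Euclidean algorithm:
67 = 1 × 60 + 7  ⟹  7 = (1)·67 + (-1)·60
60 = 8 × 7 + 4  ⟹  4 = (-8)·67 + (9)·60
7 = 1 × 4 + 3  ⟹  3 = (9)·67 + (-10)·60
4 = 1 × 3 + 1  ⟹  1 = (-17)·67 + (19)·60
So (19)·60 ≡ 1 (mod 67), i.e. 60^(-1) ≡ 19 (mod 67).
x ≡ 19 × 57 = 1083 ≡ 11 (mod 67).
Check: 60 × 11 = 660 ≡ 57 (mod 67).
Unique solution: x ≡ 11 (mod 67)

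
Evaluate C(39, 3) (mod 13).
0

Using Lucas' theorem:
Write n=39 and k=3 in base 13:
n in base 13: [3, 0]
k in base 13: [0, 3]
C(39,3) mod 13 = ∏ C(n_i, k_i) mod 13
Digit binomials (mod 13): C(3,0) = 1; C(0,3) = 0 (k_i > n_i)
Product: 1 × 0 = 0 ≡ 0 (mod 13)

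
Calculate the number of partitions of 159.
97662728555

p(n) counts ways to write n as a sum of positive integers (order ignored).
Euler's pentagonal recurrence: p(k) = p(k-1) + p(k-2) - p(k-5) - p(k-7) + p(k-12) + p(k-15) - ... (offsets j(3j∓1)/2, signs ++--, p(0)=1, p(<0)=0).
DP table for k = 0..158: p(0)=1, p(1)=1, p(2)=2, p(3)=3, p(4)=5, p(5)=7, p(6)=11, p(7)=15, p(8)=22, p(9)=30, p(10)=42, p(11)=56, p(12)=77, p(13)=101, p(14)=135, p(15)=176, p(16)=231, p(17)=297, p(18)=385, p(19)=490, p(20)=627, p(21)=792, p(22)=1002, p(23)=1255, p(24)=1575, p(25)=1958, p(26)=2436, p(27)=3010, p(28)=3718, p(29)=4565, p(30)=5604, p(31)=6842, p(32)=8349, p(33)=10143, p(34)=12310, p(35)=14883, p(36)=17977, p(37)=21637, p(38)=26015, p(39)=31185, p(40)=37338, p(41)=44583, p(42)=53174, p(43)=63261, p(44)=75175, p(45)=89134, p(46)=105558, p(47)=124754, p(48)=147273, p(49)=173525, p(50)=204226, p(51)=239943, p(52)=281589, p(53)=329931, p(54)=386155, p(55)=451276, p(56)=526823, p(57)=614154, p(58)=715220, p(59)=831820, p(60)=966467, p(61)=1121505, p(62)=1300156, p(63)=1505499, p(64)=1741630, p(65)=2012558, p(66)=2323520, p(67)=2679689, p(68)=3087735, p(69)=3554345, p(70)=4087968, p(71)=4697205, p(72)=5392783, p(73)=6185689, p(74)=7089500, p(75)=8118264, p(76)=9289091, p(77)=10619863, p(78)=12132164, p(79)=13848650, p(80)=15796476, p(81)=18004327, p(82)=20506255, p(83)=23338469, p(84)=26543660, p(85)=30167357, p(86)=34262962, p(87)=38887673, p(88)=44108109, p(89)=49995925, p(90)=56634173, p(91)=64112359, p(92)=72533807, p(93)=82010177, p(94)=92669720, p(95)=104651419, p(96)=118114304, p(97)=133230930, p(98)=150198136, p(99)=169229875, p(100)=190569292, p(101)=214481126, p(102)=241265379, p(103)=271248950, p(104)=304801365, p(105)=342325709, p(106)=384276336, p(107)=431149389, p(108)=483502844, p(109)=541946240, p(110)=607163746, p(111)=679903203, p(112)=761002156, p(113)=851376628, p(114)=952050665, p(115)=1064144451, p(116)=1188908248, p(117)=1327710076, p(118)=1482074143, p(119)=1653668665, p(120)=1844349560, p(121)=2056148051, p(122)=2291320912, p(123)=2552338241, p(124)=2841940500, p(125)=3163127352, p(126)=3519222692, p(127)=3913864295, p(128)=4351078600, p(129)=4835271870, p(130)=5371315400, p(131)=5964539504, p(132)=6620830889, p(133)=7346629512, p(134)=8149040695, p(135)=9035836076, p(136)=10015581680, p(137)=11097645016, p(138)=12292341831, p(139)=13610949895, p(140)=15065878135, p(141)=16670689208, p(142)=18440293320, p(143)=20390982757, p(144)=22540654445, p(145)=24908858009, p(146)=27517052599, p(147)=30388671978, p(148)=33549419497, p(149)=37027355200, p(150)=40853235313, p(151)=45060624582, p(152)=49686288421, p(153)=54770336324, p(154)=60356673280, p(155)=66493182097, p(156)=73232243759, p(157)=80630964769, p(158)=88751778802.
Final step: p(159) = p(158) + p(157) - p(154) - p(152) + p(147) + p(144) - p(137) - p(133) + p(124) + p(119) - p(108) - p(102) + p(89) + p(82) - p(67) - p(59) + p(42) + p(33) - p(14) - p(4)
= 88751778802 + 80630964769 - 60356673280 - 49686288421 + 30388671978 + 22540654445 - 11097645016 - 7346629512 + 2841940500 + 1653668665 - 483502844 - 241265379 + 49995925 + 20506255 - 2679689 - 831820 + 53174 + 10143 - 135 - 5
= 97662728555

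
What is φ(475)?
360

475 = 5^2 × 19
φ(n) = n × ∏(1 - 1/p) for each prime p dividing n
φ(475) = 475 × (1 - 1/5) × (1 - 1/19) = 360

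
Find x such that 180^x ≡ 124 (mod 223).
190

Baby-step giant-step with step n = ⌈√223⌉ = 15.
Baby steps 180^j mod 223 (j:value) for j=0..14: 0:1, 1:180, 2:65, 3:104, 4:211, 5:70, 6:112, 7:90, 8:144, 9:52, 10:217, 11:35, 12:56, 13:45, 14:72.
Giant-step multiplier: 180^(-15) ≡ 180^(222-15) = 180^207 ≡ 163 (mod 223).
Giant steps γ_i = 124·163^i mod 223: γ_0=124, γ_1=142, γ_2=177, γ_3=84, γ_4=89, γ_5=12, γ_6=172, γ_7=161, γ_8=152, γ_9=23, γ_10=181, γ_11=67, γ_12=217 (in table at j=10).
x = i·n + j = 12·15 + 10 = 190.
Check: 180^190 ≡ 124 (mod 223).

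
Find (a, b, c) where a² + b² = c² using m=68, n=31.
(3663, 4216, 5585)

Euclid's formula: a = m² - n², b = 2mn, c = m² + n²
m = 68, n = 31
a = 68² - 31² = 4624 - 961 = 3663
b = 2 × 68 × 31 = 4216
c = 68² + 31² = 4624 + 961 = 5585
Verification: 3663² + 4216² = 13417569 + 17774656 = 31192225 = 5585² ✓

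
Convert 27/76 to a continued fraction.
[0; 2, 1, 4, 2, 2]

Euclidean algorithm steps:
27 = 0 × 76 + 27
76 = 2 × 27 + 22
27 = 1 × 22 + 5
22 = 4 × 5 + 2
5 = 2 × 2 + 1
2 = 2 × 1 + 0
Continued fraction: [0; 2, 1, 4, 2, 2]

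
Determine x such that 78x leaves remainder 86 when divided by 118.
x ≡ 48 (mod 59)

gcd(78, 118) = 2, which divides 86, so solutions exist.
Divide through by 2: 39x ≡ 43 (mod 59).
Find 39^(-1) mod 59 by the extended Euclidean algorithm:
59 = 1 × 39 + 20  ⟹  20 = (1)·59 + (-1)·39
39 = 1 × 20 + 19  ⟹  19 = (-1)·59 + (2)·39
20 = 1 × 19 + 1  ⟹  1 = (2)·59 + (-3)·39
So (-3)·39 ≡ 1 (mod 59), i.e. 39^(-1) ≡ -3 ≡ 56 (mod 59).
x ≡ 56 × 43 = 2408 ≡ 48 (mod 59).
Check: 78 × 48 = 3744 ≡ 86 (mod 118).
x ≡ 48 (mod 59), giving 2 solutions mod 118.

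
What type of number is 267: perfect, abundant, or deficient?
deficient

Proper divisors of 267: sum = 1 + 3 + 89 = 93
Since 93 < 267, 267 is deficient.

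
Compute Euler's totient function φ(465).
240

465 = 3 × 5 × 31
φ(n) = n × ∏(1 - 1/p) for each prime p dividing n
φ(465) = 465 × (1 - 1/3) × (1 - 1/5) × (1 - 1/31) = 240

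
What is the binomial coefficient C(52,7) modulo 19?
12

Using Lucas' theorem:
Write n=52 and k=7 in base 19:
n in base 19: [2, 14]
k in base 19: [0, 7]
C(52,7) mod 19 = ∏ C(n_i, k_i) mod 19
Digit binomials (mod 19): C(2,0) = 1; C(14,7) = 3432 ≡ 12
Product: 1 × 12 = 12 ≡ 12 (mod 19)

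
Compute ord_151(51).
150

151 is prime, so ord(51) divides φ(151) = 150.
Divisors of 150: 1, 2, 3, 5, 6, 10, 15, 25, 30, 50, 75, 150.
Repeated squaring: 51^1 ≡ 51, 51^2 ≡ 34, 51^4 ≡ 99, 51^8 ≡ 137, 51^16 ≡ 45, 51^32 ≡ 62, 51^64 ≡ 69, 51^128 ≡ 80 (mod 151).
Test 51^d mod 151 for each divisor d in increasing order:
51^1 ≡ 51
51^2 ≡ 34
51^3 = 51^2·51^1 ≡ 73
51^5 = 51^4·51^1 ≡ 66
51^6 = 51^4·51^2 ≡ 44
51^10 = 51^8·51^2 ≡ 128
51^15 = 51^8·51^4·51^2·51^1 ≡ 143
51^25 = 51^16·51^8·51^1 ≡ 33
51^30 = 51^16·51^8·51^4·51^2 ≡ 64
51^50 = 51^32·51^16·51^2 ≡ 32
51^75 = 51^64·51^8·51^2·51^1 ≡ 150
51^150 = 51^128·51^16·51^4·51^2 ≡ 1  ← first divisor giving 1
The order is 150.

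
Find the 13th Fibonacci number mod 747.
233

Matrix identity: Q^n = [[F_(n+1), F_n], [F_n, F_(n-1)]] with Q = [[1,1],[1,0]].
n = 13 = 1101₂. Square-and-multiply, entries mod 747:
Q^1 = [[1,1],[1,0]]
Q^3 = (Q^1)²·Q = [[3,2],[2,1]]
Q^6 = (Q^3)² = [[13,8],[8,5]]
Q^13 = (Q^6)²·Q = [[377,233],[233,144]]
F_13 mod 747 = Q^13[0][1] = 233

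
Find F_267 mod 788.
738

Matrix identity: Q^n = [[F_(n+1), F_n], [F_n, F_(n-1)]] with Q = [[1,1],[1,0]].
n = 267 = 100001011₂. Square-and-multiply, entries mod 788:
Q^1 = [[1,1],[1,0]]
Q^2 = (Q^1)² = [[2,1],[1,1]]
Q^4 = (Q^2)² = [[5,3],[3,2]]
Q^8 = (Q^4)² = [[34,21],[21,13]]
Q^16 = (Q^8)² = [[21,199],[199,610]]
Q^33 = (Q^16)²·Q = [[131,642],[642,277]]
Q^66 = (Q^33)² = [[653,320],[320,333]]
Q^133 = (Q^66)²·Q = [[381,61],[61,320]]
Q^267 = (Q^133)²·Q = [[159,738],[738,209]]
F_267 mod 788 = Q^267[0][1] = 738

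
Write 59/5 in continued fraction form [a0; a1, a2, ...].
[11; 1, 4]

Euclidean algorithm steps:
59 = 11 × 5 + 4
5 = 1 × 4 + 1
4 = 4 × 1 + 0
Continued fraction: [11; 1, 4]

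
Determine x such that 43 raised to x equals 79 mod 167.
37

Baby-step giant-step with step n = ⌈√167⌉ = 13.
Baby steps 43^j mod 167 (j:value) for j=0..12: 0:1, 1:43, 2:12, 3:15, 4:144, 5:13, 6:58, 7:156, 8:28, 9:35, 10:2, 11:86, 12:24.
Giant-step multiplier: 43^(-13) ≡ 43^(166-13) = 43^153 ≡ 39 (mod 167).
Giant steps γ_i = 79·39^i mod 167: γ_0=79, γ_1=75, γ_2=86 (in table at j=11).
x = i·n + j = 2·13 + 11 = 37.
Check: 43^37 ≡ 79 (mod 167).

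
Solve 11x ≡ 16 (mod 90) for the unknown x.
x ≡ 26 (mod 90)

gcd(11, 90) = 1, which divides 16, so solutions exist.
Find 11^(-1) mod 90 by the extended Euclidean algorithm:
90 = 8 × 11 + 2  ⟹  2 = (1)·90 + (-8)·11
11 = 5 × 2 + 1  ⟹  1 = (-5)·90 + (41)·11
So (41)·11 ≡ 1 (mod 90), i.e. 11^(-1) ≡ 41 (mod 90).
x ≡ 41 × 16 = 656 ≡ 26 (mod 90).
Check: 11 × 26 = 286 ≡ 16 (mod 90).
Unique solution: x ≡ 26 (mod 90)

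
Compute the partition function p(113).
851376628

p(n) counts ways to write n as a sum of positive integers (order ignored).
Euler's pentagonal recurrence: p(k) = p(k-1) + p(k-2) - p(k-5) - p(k-7) + p(k-12) + p(k-15) - ... (offsets j(3j∓1)/2, signs ++--, p(0)=1, p(<0)=0).
DP table for k = 0..112: p(0)=1, p(1)=1, p(2)=2, p(3)=3, p(4)=5, p(5)=7, p(6)=11, p(7)=15, p(8)=22, p(9)=30, p(10)=42, p(11)=56, p(12)=77, p(13)=101, p(14)=135, p(15)=176, p(16)=231, p(17)=297, p(18)=385, p(19)=490, p(20)=627, p(21)=792, p(22)=1002, p(23)=1255, p(24)=1575, p(25)=1958, p(26)=2436, p(27)=3010, p(28)=3718, p(29)=4565, p(30)=5604, p(31)=6842, p(32)=8349, p(33)=10143, p(34)=12310, p(35)=14883, p(36)=17977, p(37)=21637, p(38)=26015, p(39)=31185, p(40)=37338, p(41)=44583, p(42)=53174, p(43)=63261, p(44)=75175, p(45)=89134, p(46)=105558, p(47)=124754, p(48)=147273, p(49)=173525, p(50)=204226, p(51)=239943, p(52)=281589, p(53)=329931, p(54)=386155, p(55)=451276, p(56)=526823, p(57)=614154, p(58)=715220, p(59)=831820, p(60)=966467, p(61)=1121505, p(62)=1300156, p(63)=1505499, p(64)=1741630, p(65)=2012558, p(66)=2323520, p(67)=2679689, p(68)=3087735, p(69)=3554345, p(70)=4087968, p(71)=4697205, p(72)=5392783, p(73)=6185689, p(74)=7089500, p(75)=8118264, p(76)=9289091, p(77)=10619863, p(78)=12132164, p(79)=13848650, p(80)=15796476, p(81)=18004327, p(82)=20506255, p(83)=23338469, p(84)=26543660, p(85)=30167357, p(86)=34262962, p(87)=38887673, p(88)=44108109, p(89)=49995925, p(90)=56634173, p(91)=64112359, p(92)=72533807, p(93)=82010177, p(94)=92669720, p(95)=104651419, p(96)=118114304, p(97)=133230930, p(98)=150198136, p(99)=169229875, p(100)=190569292, p(101)=214481126, p(102)=241265379, p(103)=271248950, p(104)=304801365, p(105)=342325709, p(106)=384276336, p(107)=431149389, p(108)=483502844, p(109)=541946240, p(110)=607163746, p(111)=679903203, p(112)=761002156.
Final step: p(113) = p(112) + p(111) - p(108) - p(106) + p(101) + p(98) - p(91) - p(87) + p(78) + p(73) - p(62) - p(56) + p(43) + p(36) - p(21) - p(13)
= 761002156 + 679903203 - 483502844 - 384276336 + 214481126 + 150198136 - 64112359 - 38887673 + 12132164 + 6185689 - 1300156 - 526823 + 63261 + 17977 - 792 - 101
= 851376628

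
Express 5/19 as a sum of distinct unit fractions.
1/4 + 1/76

Greedy algorithm:
5/19: ceiling(19/5) = 4, use 1/4
1/76: ceiling(76/1) = 76, use 1/76
Result: 5/19 = 1/4 + 1/76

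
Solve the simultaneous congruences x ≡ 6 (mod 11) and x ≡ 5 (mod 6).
17

Using Chinese Remainder Theorem:
M = 11 × 6 = 66
M1 = 6, M2 = 11
y1 = 6^(-1) mod 11 = 2
y2 = 11^(-1) mod 6 = 5
x = (6×6×2 + 5×11×5) mod 66 = 17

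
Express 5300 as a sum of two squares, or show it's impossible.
20² + 70² (a=20, b=70)

Factorization: 5300 = 2^2 × 5^2 × 53
By Fermat: n is sum of two squares iff every prime p ≡ 3 (mod 4) appears to even power.
All primes ≡ 3 (mod 4) appear to even power.
Search a = 0, 1, 2, … for 5300 - a² a perfect square: first hit at a = 20: 5300 - 400 = 4900 = 70².
5300 = 20² + 70² = 400 + 4900 ✓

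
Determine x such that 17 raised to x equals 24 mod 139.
52

Baby-step giant-step with step n = ⌈√139⌉ = 12.
Baby steps 17^j mod 139 (j:value) for j=0..11: 0:1, 1:17, 2:11, 3:48, 4:121, 5:111, 6:80, 7:109, 8:46, 9:87, 10:89, 11:123.
Giant-step multiplier: 17^(-12) ≡ 17^(138-12) = 17^126 ≡ 116 (mod 139).
Giant steps γ_i = 24·116^i mod 139: γ_0=24, γ_1=4, γ_2=47, γ_3=31, γ_4=121 (in table at j=4).
x = i·n + j = 4·12 + 4 = 52.
Check: 17^52 ≡ 24 (mod 139).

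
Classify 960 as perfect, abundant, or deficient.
abundant

Proper divisors of 960: sum = 1 + 2 + 3 + 4 + 5 + 6 + 8 + 10 + ... + 192 + 240 + 320 + 480 (27 divisors) = 2088
Since 2088 > 960, 960 is abundant.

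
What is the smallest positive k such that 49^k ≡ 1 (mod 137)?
34

137 is prime, so ord(49) divides φ(137) = 136.
Divisors of 136: 1, 2, 4, 8, 17, 34, 68, 136.
Repeated squaring: 49^1 ≡ 49, 49^2 ≡ 72, 49^4 ≡ 115, 49^8 ≡ 73, 49^16 ≡ 123, 49^32 ≡ 59, 49^64 ≡ 56, 49^128 ≡ 122 (mod 137).
Test 49^d mod 137 for each divisor d in increasing order:
49^1 ≡ 49
49^2 ≡ 72
49^4 ≡ 115
49^8 ≡ 73
49^17 = 49^16·49^1 ≡ 136
49^34 = 49^32·49^2 ≡ 1  ← first divisor giving 1
The order is 34.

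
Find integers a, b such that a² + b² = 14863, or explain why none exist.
Not possible

Factorization: 14863 = 89 × 167
By Fermat: n is sum of two squares iff every prime p ≡ 3 (mod 4) appears to even power.
Prime(s) ≡ 3 (mod 4) with odd exponent: [(167, 1)]
Therefore 14863 cannot be expressed as a² + b².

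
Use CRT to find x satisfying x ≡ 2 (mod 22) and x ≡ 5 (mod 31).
222

Using Chinese Remainder Theorem:
M = 22 × 31 = 682
M1 = 31, M2 = 22
y1 = 31^(-1) mod 22 = 5
y2 = 22^(-1) mod 31 = 24
x = (2×31×5 + 5×22×24) mod 682 = 222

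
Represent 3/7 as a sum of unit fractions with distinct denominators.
1/3 + 1/11 + 1/231

Greedy algorithm:
3/7: ceiling(7/3) = 3, use 1/3
2/21: ceiling(21/2) = 11, use 1/11
1/231: ceiling(231/1) = 231, use 1/231
Result: 3/7 = 1/3 + 1/11 + 1/231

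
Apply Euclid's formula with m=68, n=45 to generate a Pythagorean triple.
(2599, 6120, 6649)

Euclid's formula: a = m² - n², b = 2mn, c = m² + n²
m = 68, n = 45
a = 68² - 45² = 4624 - 2025 = 2599
b = 2 × 68 × 45 = 6120
c = 68² + 45² = 4624 + 2025 = 6649
Verification: 2599² + 6120² = 6754801 + 37454400 = 44209201 = 6649² ✓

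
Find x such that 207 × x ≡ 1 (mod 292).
79

gcd(207, 292) = 1, so the inverse exists.
Extended Euclidean algorithm on (292, 207):
292 = 1 × 207 + 85  ⟹  85 = (1)·292 + (-1)·207
207 = 2 × 85 + 37  ⟹  37 = (-2)·292 + (3)·207
85 = 2 × 37 + 11  ⟹  11 = (5)·292 + (-7)·207
37 = 3 × 11 + 4  ⟹  4 = (-17)·292 + (24)·207
11 = 2 × 4 + 3  ⟹  3 = (39)·292 + (-55)·207
4 = 1 × 3 + 1  ⟹  1 = (-56)·292 + (79)·207
So (79)·207 ≡ 1 (mod 292), i.e. 207^(-1) ≡ 79 (mod 292).
Check: 207 × 79 = 16353 ≡ 1 (mod 292)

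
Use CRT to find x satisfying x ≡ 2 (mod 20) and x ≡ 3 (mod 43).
562

Using Chinese Remainder Theorem:
M = 20 × 43 = 860
M1 = 43, M2 = 20
y1 = 43^(-1) mod 20 = 7
y2 = 20^(-1) mod 43 = 28
x = (2×43×7 + 3×20×28) mod 860 = 562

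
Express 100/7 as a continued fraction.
[14; 3, 2]

Euclidean algorithm steps:
100 = 14 × 7 + 2
7 = 3 × 2 + 1
2 = 2 × 1 + 0
Continued fraction: [14; 3, 2]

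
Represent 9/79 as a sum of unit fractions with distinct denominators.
1/9 + 1/356 + 1/253116

Greedy algorithm:
9/79: ceiling(79/9) = 9, use 1/9
2/711: ceiling(711/2) = 356, use 1/356
1/253116: ceiling(253116/1) = 253116, use 1/253116
Result: 9/79 = 1/9 + 1/356 + 1/253116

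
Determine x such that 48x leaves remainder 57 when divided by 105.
x ≡ 34 (mod 35)

gcd(48, 105) = 3, which divides 57, so solutions exist.
Divide through by 3: 16x ≡ 19 (mod 35).
Find 16^(-1) mod 35 by the extended Euclidean algorithm:
35 = 2 × 16 + 3  ⟹  3 = (1)·35 + (-2)·16
16 = 5 × 3 + 1  ⟹  1 = (-5)·35 + (11)·16
So (11)·16 ≡ 1 (mod 35), i.e. 16^(-1) ≡ 11 (mod 35).
x ≡ 11 × 19 = 209 ≡ 34 (mod 35).
Check: 48 × 34 = 1632 ≡ 57 (mod 105).
x ≡ 34 (mod 35), giving 3 solutions mod 105.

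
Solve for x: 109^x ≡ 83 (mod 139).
112

Baby-step giant-step with step n = ⌈√139⌉ = 12.
Baby steps 109^j mod 139 (j:value) for j=0..11: 0:1, 1:109, 2:66, 3:105, 4:47, 5:119, 6:44, 7:70, 8:124, 9:33, 10:122, 11:93.
Giant-step multiplier: 109^(-12) ≡ 109^(138-12) = 109^126 ≡ 125 (mod 139).
Giant steps γ_i = 83·125^i mod 139: γ_0=83, γ_1=89, γ_2=5, γ_3=69, γ_4=7, γ_5=41, γ_6=121, γ_7=113, γ_8=86, γ_9=47 (in table at j=4).
x = i·n + j = 9·12 + 4 = 112.
Check: 109^112 ≡ 83 (mod 139).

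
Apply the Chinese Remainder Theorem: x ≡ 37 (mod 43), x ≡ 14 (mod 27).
338

Using Chinese Remainder Theorem:
M = 43 × 27 = 1161
M1 = 27, M2 = 43
y1 = 27^(-1) mod 43 = 8
y2 = 43^(-1) mod 27 = 22
x = (37×27×8 + 14×43×22) mod 1161 = 338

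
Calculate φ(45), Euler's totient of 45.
24

45 = 3^2 × 5
φ(n) = n × ∏(1 - 1/p) for each prime p dividing n
φ(45) = 45 × (1 - 1/3) × (1 - 1/5) = 24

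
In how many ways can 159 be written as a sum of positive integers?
97662728555

p(n) counts ways to write n as a sum of positive integers (order ignored).
Euler's pentagonal recurrence: p(k) = p(k-1) + p(k-2) - p(k-5) - p(k-7) + p(k-12) + p(k-15) - ... (offsets j(3j∓1)/2, signs ++--, p(0)=1, p(<0)=0).
DP table for k = 0..158: p(0)=1, p(1)=1, p(2)=2, p(3)=3, p(4)=5, p(5)=7, p(6)=11, p(7)=15, p(8)=22, p(9)=30, p(10)=42, p(11)=56, p(12)=77, p(13)=101, p(14)=135, p(15)=176, p(16)=231, p(17)=297, p(18)=385, p(19)=490, p(20)=627, p(21)=792, p(22)=1002, p(23)=1255, p(24)=1575, p(25)=1958, p(26)=2436, p(27)=3010, p(28)=3718, p(29)=4565, p(30)=5604, p(31)=6842, p(32)=8349, p(33)=10143, p(34)=12310, p(35)=14883, p(36)=17977, p(37)=21637, p(38)=26015, p(39)=31185, p(40)=37338, p(41)=44583, p(42)=53174, p(43)=63261, p(44)=75175, p(45)=89134, p(46)=105558, p(47)=124754, p(48)=147273, p(49)=173525, p(50)=204226, p(51)=239943, p(52)=281589, p(53)=329931, p(54)=386155, p(55)=451276, p(56)=526823, p(57)=614154, p(58)=715220, p(59)=831820, p(60)=966467, p(61)=1121505, p(62)=1300156, p(63)=1505499, p(64)=1741630, p(65)=2012558, p(66)=2323520, p(67)=2679689, p(68)=3087735, p(69)=3554345, p(70)=4087968, p(71)=4697205, p(72)=5392783, p(73)=6185689, p(74)=7089500, p(75)=8118264, p(76)=9289091, p(77)=10619863, p(78)=12132164, p(79)=13848650, p(80)=15796476, p(81)=18004327, p(82)=20506255, p(83)=23338469, p(84)=26543660, p(85)=30167357, p(86)=34262962, p(87)=38887673, p(88)=44108109, p(89)=49995925, p(90)=56634173, p(91)=64112359, p(92)=72533807, p(93)=82010177, p(94)=92669720, p(95)=104651419, p(96)=118114304, p(97)=133230930, p(98)=150198136, p(99)=169229875, p(100)=190569292, p(101)=214481126, p(102)=241265379, p(103)=271248950, p(104)=304801365, p(105)=342325709, p(106)=384276336, p(107)=431149389, p(108)=483502844, p(109)=541946240, p(110)=607163746, p(111)=679903203, p(112)=761002156, p(113)=851376628, p(114)=952050665, p(115)=1064144451, p(116)=1188908248, p(117)=1327710076, p(118)=1482074143, p(119)=1653668665, p(120)=1844349560, p(121)=2056148051, p(122)=2291320912, p(123)=2552338241, p(124)=2841940500, p(125)=3163127352, p(126)=3519222692, p(127)=3913864295, p(128)=4351078600, p(129)=4835271870, p(130)=5371315400, p(131)=5964539504, p(132)=6620830889, p(133)=7346629512, p(134)=8149040695, p(135)=9035836076, p(136)=10015581680, p(137)=11097645016, p(138)=12292341831, p(139)=13610949895, p(140)=15065878135, p(141)=16670689208, p(142)=18440293320, p(143)=20390982757, p(144)=22540654445, p(145)=24908858009, p(146)=27517052599, p(147)=30388671978, p(148)=33549419497, p(149)=37027355200, p(150)=40853235313, p(151)=45060624582, p(152)=49686288421, p(153)=54770336324, p(154)=60356673280, p(155)=66493182097, p(156)=73232243759, p(157)=80630964769, p(158)=88751778802.
Final step: p(159) = p(158) + p(157) - p(154) - p(152) + p(147) + p(144) - p(137) - p(133) + p(124) + p(119) - p(108) - p(102) + p(89) + p(82) - p(67) - p(59) + p(42) + p(33) - p(14) - p(4)
= 88751778802 + 80630964769 - 60356673280 - 49686288421 + 30388671978 + 22540654445 - 11097645016 - 7346629512 + 2841940500 + 1653668665 - 483502844 - 241265379 + 49995925 + 20506255 - 2679689 - 831820 + 53174 + 10143 - 135 - 5
= 97662728555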